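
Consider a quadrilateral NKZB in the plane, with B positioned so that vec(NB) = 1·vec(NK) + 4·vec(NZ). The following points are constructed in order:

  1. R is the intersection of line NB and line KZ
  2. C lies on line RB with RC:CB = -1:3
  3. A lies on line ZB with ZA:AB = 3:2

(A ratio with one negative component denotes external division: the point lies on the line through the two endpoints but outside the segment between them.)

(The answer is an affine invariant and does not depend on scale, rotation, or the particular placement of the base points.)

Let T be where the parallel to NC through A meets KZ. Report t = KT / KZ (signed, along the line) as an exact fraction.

t = 22/25

Work in coordinates with N = (0, 0), K = (1, 0), Z = (0, 1), B = (1, 4).
1. R is the intersection of line NB and line KZ ⇒ R = (1/5, 4/5)
2. C lies on line RB with RC:CB = -1:3 ⇒ C = (-1/5, -4/5)
3. A lies on line ZB with ZA:AB = 3:2 ⇒ A = (3/5, 14/5)
through A parallel to NC: direction (-1/5, -4/5); meets KZ at T = (3/25, 22/25)
T = K + t·(Z−K) with t = 22/25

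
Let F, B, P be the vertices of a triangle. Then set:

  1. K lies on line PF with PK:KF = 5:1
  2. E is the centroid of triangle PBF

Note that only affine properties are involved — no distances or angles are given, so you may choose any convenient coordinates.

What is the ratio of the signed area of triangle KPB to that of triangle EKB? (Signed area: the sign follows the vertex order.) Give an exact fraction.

Choose coordinates F = (0, 0), B = (1, 0), P = (0, 1).
1. K lies on line PF with PK:KF = 5:1 ⇒ K = (0, 1/6)
2. E is the centroid of triangle PBF ⇒ E = (1/3, 1/3)
2·[KPB] = -5/6, 2·[EKB] = 2/9
[KPB]:[EKB] = -5/6:2/9 = -15/4

[KPB]:[EKB] = -15/4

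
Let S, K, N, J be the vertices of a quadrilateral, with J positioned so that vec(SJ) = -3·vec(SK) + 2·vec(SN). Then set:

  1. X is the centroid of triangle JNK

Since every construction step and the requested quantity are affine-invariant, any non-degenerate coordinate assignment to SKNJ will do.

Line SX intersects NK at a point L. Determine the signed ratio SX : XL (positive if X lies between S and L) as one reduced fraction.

SX:XL = 1/2

Choose coordinates S = (0, 0), K = (1, 0), N = (0, 1), J = (-3, 2).
1. X is the centroid of triangle JNK ⇒ X = (-2/3, 1)
line SX meets NK at L = (-2, 3)
X = S + t·(L−S) with t = 1/3, so SX:XL = 1/3:2/3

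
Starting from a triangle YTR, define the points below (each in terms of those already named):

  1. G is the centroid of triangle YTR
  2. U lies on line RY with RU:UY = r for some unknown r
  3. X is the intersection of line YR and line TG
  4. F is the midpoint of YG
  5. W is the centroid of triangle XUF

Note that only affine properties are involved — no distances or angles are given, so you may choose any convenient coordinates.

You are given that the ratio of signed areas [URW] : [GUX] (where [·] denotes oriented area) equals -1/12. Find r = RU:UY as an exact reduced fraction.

Set Y = (0, 0), T = (1, 0), R = (0, 1); any affine frame gives the same invariant.
1. G is the centroid of triangle YTR ⇒ G = (1/3, 1/3)
2. With RU:UY = r, write λ = r/(r+1) so U = R + λ·(Y−R); U is affine-linear in λ
3. X is the intersection of line YR and line TG ⇒ X = (0, 1/2)
4. F is the midpoint of YG ⇒ F = (1/6, 1/6)
5. W is the centroid of triangle XUF ⇒ W is an affine combination of earlier points and hence also affine-linear in λ
Every point depending on U is an affine combination of U and λ-independent points, so each such coordinate is linear in λ; the λ² term in each signed area is a multiple of (Y−R)×(Y−R) = 0, so 2·[URW] and 2·[GUX] are each linear in λ. Evaluating at λ=0 and λ=1:
  2·[URW] = -1/18·λ,   2·[GUX] = -1/3·λ + 1/6
So [URW]:[GUX] = (-1/18·λ) / (-1/3·λ + 1/6). Setting this equal to -1/12:
  -1/18·λ = -1/12·(-1/3·λ + 1/6)  ⇒  λ = 1/6
Then r = λ/(1−λ) = (1/6)/(5/6) = 1/5. Check: with r = 1/5, U = (0, 5/6) and [URW]:[GUX] = -1/12 as required.

r = 1/5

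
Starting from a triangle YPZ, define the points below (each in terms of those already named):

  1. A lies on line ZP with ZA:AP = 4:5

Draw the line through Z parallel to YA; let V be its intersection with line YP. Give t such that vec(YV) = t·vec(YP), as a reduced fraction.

Assign Y = (0, 0), P = (1, 0), Z = (0, 1) — the answer is frame-independent, so this choice is without loss of generality.
1. A lies on line ZP with ZA:AP = 4:5 ⇒ A = (4/9, 5/9)
through Z parallel to YA: direction (4/9, 5/9); meets YP at V = (-4/5, 0)
V = Y + t·(P−Y) with t = -4/5

t = -4/5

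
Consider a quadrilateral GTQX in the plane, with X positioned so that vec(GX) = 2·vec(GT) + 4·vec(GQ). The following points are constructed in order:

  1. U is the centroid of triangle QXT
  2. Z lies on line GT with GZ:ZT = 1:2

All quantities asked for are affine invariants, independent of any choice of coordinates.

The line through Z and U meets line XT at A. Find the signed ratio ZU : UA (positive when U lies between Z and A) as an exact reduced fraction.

ZU:UA = 3/5

Set G = (0, 0), T = (1, 0), Q = (0, 1), X = (2, 4); any affine frame gives the same invariant.
1. U is the centroid of triangle QXT ⇒ U = (1, 5/3)
2. Z lies on line GT with GZ:ZT = 1:2 ⇒ Z = (1/3, 0)
line ZU meets XT at A = (19/9, 40/9)
U = Z + t·(A−Z) with t = 3/8, so ZU:UA = 3/8:5/8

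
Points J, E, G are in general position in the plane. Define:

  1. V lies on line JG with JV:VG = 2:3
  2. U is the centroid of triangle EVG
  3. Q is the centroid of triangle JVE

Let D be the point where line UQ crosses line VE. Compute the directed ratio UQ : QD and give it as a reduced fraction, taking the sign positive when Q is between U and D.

Set J = (0, 0), E = (1, 0), G = (0, 1); any affine frame gives the same invariant.
1. V lies on line JG with JV:VG = 2:3 ⇒ V = (0, 2/5)
2. U is the centroid of triangle EVG ⇒ U = (1/3, 7/15)
3. Q is the centroid of triangle JVE ⇒ Q = (1/3, 2/15)
line UQ meets VE at D = (1/3, 4/15)
Q = U + t·(D−U) with t = 5/3, so UQ:QD = 5/3:-2/3

UQ:QD = -5/2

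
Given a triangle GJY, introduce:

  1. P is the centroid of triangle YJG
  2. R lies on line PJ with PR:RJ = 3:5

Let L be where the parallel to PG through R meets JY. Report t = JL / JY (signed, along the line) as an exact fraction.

t = 5/16

Assign G = (0, 0), J = (1, 0), Y = (0, 1) — the answer is frame-independent, so this choice is without loss of generality.
1. P is the centroid of triangle YJG ⇒ P = (1/3, 1/3)
2. R lies on line PJ with PR:RJ = 3:5 ⇒ R = (7/12, 5/24)
through R parallel to PG: direction (-1/3, -1/3); meets JY at L = (11/16, 5/16)
L = J + t·(Y−J) with t = 5/16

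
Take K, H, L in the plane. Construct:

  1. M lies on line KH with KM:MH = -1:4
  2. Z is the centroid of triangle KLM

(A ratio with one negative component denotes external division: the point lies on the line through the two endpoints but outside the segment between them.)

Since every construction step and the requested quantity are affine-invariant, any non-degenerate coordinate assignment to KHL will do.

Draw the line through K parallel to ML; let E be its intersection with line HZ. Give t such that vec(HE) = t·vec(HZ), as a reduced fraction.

Set K = (0, 0), H = (1, 0), L = (0, 1); any affine frame gives the same invariant.
1. M lies on line KH with KM:MH = -1:4 ⇒ M = (-1/3, 0)
2. Z is the centroid of triangle KLM ⇒ Z = (-1/9, 1/3)
through K parallel to ML: direction (1/3, 1); meets HZ at E = (1/11, 3/11)
E = H + t·(Z−H) with t = 9/11

t = 9/11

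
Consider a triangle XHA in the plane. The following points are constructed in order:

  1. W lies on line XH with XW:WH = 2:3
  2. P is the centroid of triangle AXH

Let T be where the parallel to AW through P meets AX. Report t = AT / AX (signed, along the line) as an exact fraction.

t = -1/6

Work in coordinates with X = (0, 0), H = (1, 0), A = (0, 1).
1. W lies on line XH with XW:WH = 2:3 ⇒ W = (2/5, 0)
2. P is the centroid of triangle AXH ⇒ P = (1/3, 1/3)
through P parallel to AW: direction (2/5, -1); meets AX at T = (0, 7/6)
T = A + t·(X−A) with t = -1/6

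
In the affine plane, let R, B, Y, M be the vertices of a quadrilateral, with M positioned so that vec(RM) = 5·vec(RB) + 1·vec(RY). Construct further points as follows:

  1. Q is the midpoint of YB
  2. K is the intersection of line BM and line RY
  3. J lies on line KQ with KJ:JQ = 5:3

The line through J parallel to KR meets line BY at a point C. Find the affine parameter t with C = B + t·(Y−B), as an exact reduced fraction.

t = 11/16

Work in coordinates with R = (0, 0), B = (1, 0), Y = (0, 1), M = (5, 1).
1. Q is the midpoint of YB ⇒ Q = (1/2, 1/2)
2. K is the intersection of line BM and line RY ⇒ K = (0, -1/4)
3. J lies on line KQ with KJ:JQ = 5:3 ⇒ J = (5/16, 7/32)
through J parallel to KR: direction (0, 1/4); meets BY at C = (5/16, 11/16)
C = B + t·(Y−B) with t = 11/16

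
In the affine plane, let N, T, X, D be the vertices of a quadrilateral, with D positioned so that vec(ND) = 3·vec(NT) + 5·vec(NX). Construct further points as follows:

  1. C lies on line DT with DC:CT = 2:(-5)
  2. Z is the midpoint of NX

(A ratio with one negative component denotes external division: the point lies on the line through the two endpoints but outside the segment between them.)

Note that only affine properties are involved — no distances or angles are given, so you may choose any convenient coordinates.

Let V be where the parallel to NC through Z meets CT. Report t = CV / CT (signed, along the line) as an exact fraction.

t = -13/50

Set N = (0, 0), T = (1, 0), X = (0, 1), D = (3, 5); any affine frame gives the same invariant.
1. C lies on line DT with DC:CT = 2:(-5) ⇒ C = (13/3, 25/3)
2. Z is the midpoint of NX ⇒ Z = (0, 1/2)
through Z parallel to NC: direction (13/3, 25/3); meets CT at V = (26/5, 21/2)
V = C + t·(T−C) with t = -13/50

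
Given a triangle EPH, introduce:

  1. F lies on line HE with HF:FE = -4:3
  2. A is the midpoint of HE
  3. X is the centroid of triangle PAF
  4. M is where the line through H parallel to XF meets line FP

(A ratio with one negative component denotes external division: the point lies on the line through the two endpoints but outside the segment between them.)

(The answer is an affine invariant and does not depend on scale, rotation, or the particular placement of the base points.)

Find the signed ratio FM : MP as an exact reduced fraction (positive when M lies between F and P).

FM:MP = -8/15

Work in coordinates with E = (0, 0), P = (1, 0), H = (0, 1).
1. F lies on line HE with HF:FE = -4:3 ⇒ F = (0, -3)
2. A is the midpoint of HE ⇒ A = (0, 1/2)
3. X is the centroid of triangle PAF ⇒ X = (1/3, -5/6)
4. M is where the line through H parallel to XF meets line FP ⇒ M = (-8/7, -45/7)
M = F + t·(P−F) with t = -8/7, so FM:MP = t:(1−t) = -8/7:15/7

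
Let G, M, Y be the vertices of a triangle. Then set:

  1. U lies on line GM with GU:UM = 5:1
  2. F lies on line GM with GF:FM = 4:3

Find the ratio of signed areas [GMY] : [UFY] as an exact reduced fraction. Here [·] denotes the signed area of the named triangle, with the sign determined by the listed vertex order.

Assign G = (0, 0), M = (1, 0), Y = (0, 1) — the answer is frame-independent, so this choice is without loss of generality.
1. U lies on line GM with GU:UM = 5:1 ⇒ U = (5/6, 0)
2. F lies on line GM with GF:FM = 4:3 ⇒ F = (4/7, 0)
2·[GMY] = 1, 2·[UFY] = -11/42
[GMY]:[UFY] = 1:-11/42 = -42/11

[GMY]:[UFY] = -42/11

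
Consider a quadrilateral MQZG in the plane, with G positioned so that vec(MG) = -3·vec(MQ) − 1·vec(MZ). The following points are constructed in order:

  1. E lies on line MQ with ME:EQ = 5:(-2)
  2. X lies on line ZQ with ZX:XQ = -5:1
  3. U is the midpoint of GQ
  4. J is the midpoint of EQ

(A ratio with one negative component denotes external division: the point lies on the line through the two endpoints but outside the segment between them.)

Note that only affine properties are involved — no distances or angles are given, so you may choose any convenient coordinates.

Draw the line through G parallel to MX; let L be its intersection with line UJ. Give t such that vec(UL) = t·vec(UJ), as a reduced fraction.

t = -27/29

Set M = (0, 0), Q = (1, 0), Z = (0, 1), G = (-3, -1); any affine frame gives the same invariant.
1. E lies on line MQ with ME:EQ = 5:(-2) ⇒ E = (5/3, 0)
2. X lies on line ZQ with ZX:XQ = -5:1 ⇒ X = (5/4, -1/4)
3. U is the midpoint of GQ ⇒ U = (-1, -1/2)
4. J is the midpoint of EQ ⇒ J = (4/3, 0)
through G parallel to MX: direction (5/4, -1/4); meets UJ at L = (-92/29, -28/29)
L = U + t·(J−U) with t = -27/29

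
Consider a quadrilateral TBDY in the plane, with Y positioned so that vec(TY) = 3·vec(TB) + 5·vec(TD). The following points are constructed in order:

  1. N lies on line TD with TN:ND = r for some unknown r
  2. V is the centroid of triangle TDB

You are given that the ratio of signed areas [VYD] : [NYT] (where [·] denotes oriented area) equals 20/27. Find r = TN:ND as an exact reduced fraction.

r = -3/5

Choose coordinates T = (0, 0), B = (1, 0), D = (0, 1), Y = (3, 5).
1. With TN:ND = r, write λ = r/(r+1) so N = T + λ·(D−T); N is affine-linear in λ
2. V is the centroid of triangle TDB ⇒ V = (1/3, 1/3)
Every point depending on N is an affine combination of N and λ-independent points, so each such coordinate is linear in λ; the λ² term in each signed area is a multiple of (D−T)×(D−T) = 0, so 2·[VYD] and 2·[NYT] are each linear in λ. Evaluating at λ=0 and λ=1:
  2·[VYD] = 10/3,   2·[NYT] = -3·λ
So [VYD]:[NYT] = (10/3) / (-3·λ). Setting this equal to 20/27:
  10/3 = 20/27·(-3·λ)  ⇒  λ = -3/2
Then r = λ/(1−λ) = (-3/2)/(5/2) = -3/5. Check: with r = -3/5, N = (0, -3/2) and [VYD]:[NYT] = 20/27 as required.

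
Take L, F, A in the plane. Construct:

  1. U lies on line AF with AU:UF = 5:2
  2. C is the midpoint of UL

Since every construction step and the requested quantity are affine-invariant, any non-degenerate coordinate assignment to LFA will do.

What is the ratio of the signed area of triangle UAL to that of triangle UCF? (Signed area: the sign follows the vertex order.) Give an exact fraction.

[UAL]:[UCF] = 5

Assign L = (0, 0), F = (1, 0), A = (0, 1) — the answer is frame-independent, so this choice is without loss of generality.
1. U lies on line AF with AU:UF = 5:2 ⇒ U = (5/7, 2/7)
2. C is the midpoint of UL ⇒ C = (5/14, 1/7)
2·[UAL] = 5/7, 2·[UCF] = 1/7
[UAL]:[UCF] = 5/7:1/7 = 5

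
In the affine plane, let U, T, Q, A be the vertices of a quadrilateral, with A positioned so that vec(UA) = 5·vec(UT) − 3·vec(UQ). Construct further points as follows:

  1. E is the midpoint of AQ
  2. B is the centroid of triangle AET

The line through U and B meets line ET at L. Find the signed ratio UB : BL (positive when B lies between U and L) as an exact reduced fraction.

UB:BL = 5

Set U = (0, 0), T = (1, 0), Q = (0, 1), A = (5, -3); any affine frame gives the same invariant.
1. E is the midpoint of AQ ⇒ E = (5/2, -1)
2. B is the centroid of triangle AET ⇒ B = (17/6, -4/3)
line UB meets ET at L = (17/5, -8/5)
B = U + t·(L−U) with t = 5/6, so UB:BL = 5/6:1/6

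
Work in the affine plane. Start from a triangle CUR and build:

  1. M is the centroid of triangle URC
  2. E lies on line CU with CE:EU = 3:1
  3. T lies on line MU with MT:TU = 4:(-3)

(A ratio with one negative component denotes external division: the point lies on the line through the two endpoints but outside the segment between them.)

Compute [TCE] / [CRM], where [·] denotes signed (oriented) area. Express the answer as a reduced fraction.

Assign C = (0, 0), U = (1, 0), R = (0, 1) — the answer is frame-independent, so this choice is without loss of generality.
1. M is the centroid of triangle URC ⇒ M = (1/3, 1/3)
2. E lies on line CU with CE:EU = 3:1 ⇒ E = (3/4, 0)
3. T lies on line MU with MT:TU = 4:(-3) ⇒ T = (3, -1)
2·[TCE] = -3/4, 2·[CRM] = -1/3
[TCE]:[CRM] = -3/4:-1/3 = 9/4

[TCE]:[CRM] = 9/4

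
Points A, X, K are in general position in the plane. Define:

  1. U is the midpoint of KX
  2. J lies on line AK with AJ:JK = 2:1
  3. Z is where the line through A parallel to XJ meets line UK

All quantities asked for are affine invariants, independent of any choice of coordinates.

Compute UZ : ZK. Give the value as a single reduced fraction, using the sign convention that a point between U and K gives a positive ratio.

Assign A = (0, 0), X = (1, 0), K = (0, 1) — the answer is frame-independent, so this choice is without loss of generality.
1. U is the midpoint of KX ⇒ U = (1/2, 1/2)
2. J lies on line AK with AJ:JK = 2:1 ⇒ J = (0, 2/3)
3. Z is where the line through A parallel to XJ meets line UK ⇒ Z = (3, -2)
Z = U + t·(K−U) with t = -5, so UZ:ZK = t:(1−t) = -5:6

UZ:ZK = -5/6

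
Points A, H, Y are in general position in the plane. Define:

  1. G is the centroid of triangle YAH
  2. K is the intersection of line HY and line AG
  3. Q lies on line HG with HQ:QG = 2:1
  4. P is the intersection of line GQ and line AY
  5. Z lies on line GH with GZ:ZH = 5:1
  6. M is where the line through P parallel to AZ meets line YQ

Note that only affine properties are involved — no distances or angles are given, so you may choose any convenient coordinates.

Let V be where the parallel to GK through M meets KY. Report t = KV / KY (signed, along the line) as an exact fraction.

t = 7/39

Choose coordinates A = (0, 0), H = (1, 0), Y = (0, 1).
1. G is the centroid of triangle YAH ⇒ G = (1/3, 1/3)
2. K is the intersection of line HY and line AG ⇒ K = (1/2, 1/2)
3. Q lies on line HG with HQ:QG = 2:1 ⇒ Q = (5/9, 2/9)
4. P is the intersection of line GQ and line AY ⇒ P = (0, 1/2)
5. Z lies on line GH with GZ:ZH = 5:1 ⇒ Z = (8/9, 1/18)
6. M is where the line through P parallel to AZ meets line YQ ⇒ M = (40/117, 61/117)
through M parallel to GK: direction (1/6, 1/6); meets KY at V = (16/39, 23/39)
V = K + t·(Y−K) with t = 7/39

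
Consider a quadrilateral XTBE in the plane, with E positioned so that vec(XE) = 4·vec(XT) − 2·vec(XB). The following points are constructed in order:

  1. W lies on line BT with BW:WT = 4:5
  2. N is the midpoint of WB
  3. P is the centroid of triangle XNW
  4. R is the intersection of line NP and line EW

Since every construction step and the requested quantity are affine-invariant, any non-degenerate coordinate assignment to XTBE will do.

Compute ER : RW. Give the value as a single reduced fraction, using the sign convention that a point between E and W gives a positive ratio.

ER:RW = -17

Set X = (0, 0), T = (1, 0), B = (0, 1), E = (4, -2); any affine frame gives the same invariant.
1. W lies on line BT with BW:WT = 4:5 ⇒ W = (4/9, 5/9)
2. N is the midpoint of WB ⇒ N = (2/9, 7/9)
3. P is the centroid of triangle XNW ⇒ P = (2/9, 4/9)
4. R is the intersection of line NP and line EW ⇒ R = (2/9, 103/144)
R = E + t·(W−E) with t = 17/16, so ER:RW = t:(1−t) = 17/16:-1/16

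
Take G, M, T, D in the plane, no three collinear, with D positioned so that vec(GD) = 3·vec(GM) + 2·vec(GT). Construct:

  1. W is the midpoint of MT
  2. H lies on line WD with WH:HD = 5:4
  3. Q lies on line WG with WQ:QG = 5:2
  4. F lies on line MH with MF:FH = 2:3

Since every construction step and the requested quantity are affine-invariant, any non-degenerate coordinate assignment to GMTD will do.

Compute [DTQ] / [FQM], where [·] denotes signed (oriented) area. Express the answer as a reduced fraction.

[DTQ]:[FQM] = 171/32

Choose coordinates G = (0, 0), M = (1, 0), T = (0, 1), D = (3, 2).
1. W is the midpoint of MT ⇒ W = (1/2, 1/2)
2. H lies on line WD with WH:HD = 5:4 ⇒ H = (17/9, 4/3)
3. Q lies on line WG with WQ:QG = 5:2 ⇒ Q = (1/7, 1/7)
4. F lies on line MH with MF:FH = 2:3 ⇒ F = (61/45, 8/15)
2·[DTQ] = 19/7, 2·[FQM] = 32/63
[DTQ]:[FQM] = 19/7:32/63 = 171/32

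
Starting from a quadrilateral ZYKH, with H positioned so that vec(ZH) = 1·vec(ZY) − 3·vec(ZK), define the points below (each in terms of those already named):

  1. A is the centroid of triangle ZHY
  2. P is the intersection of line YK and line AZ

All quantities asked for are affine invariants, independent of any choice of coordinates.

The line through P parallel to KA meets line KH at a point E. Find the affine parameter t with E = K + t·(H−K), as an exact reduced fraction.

Assign Z = (0, 0), Y = (1, 0), K = (0, 1), H = (1, -3) — the answer is frame-independent, so this choice is without loss of generality.
1. A is the centroid of triangle ZHY ⇒ A = (2/3, -1)
2. P is the intersection of line YK and line AZ ⇒ P = (-2, 3)
through P parallel to KA: direction (2/3, -2); meets KH at E = (4, -15)
E = K + t·(H−K) with t = 4

t = 4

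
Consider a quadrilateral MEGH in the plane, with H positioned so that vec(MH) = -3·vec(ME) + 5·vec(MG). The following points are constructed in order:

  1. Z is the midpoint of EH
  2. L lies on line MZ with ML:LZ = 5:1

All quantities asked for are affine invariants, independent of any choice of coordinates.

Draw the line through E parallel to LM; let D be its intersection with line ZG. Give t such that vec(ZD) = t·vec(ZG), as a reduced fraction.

Work in coordinates with M = (0, 0), E = (1, 0), G = (0, 1), H = (-3, 5).
1. Z is the midpoint of EH ⇒ Z = (-1, 5/2)
2. L lies on line MZ with ML:LZ = 5:1 ⇒ L = (-5/6, 25/12)
through E parallel to LM: direction (5/6, -25/12); meets ZG at D = (3/2, -5/4)
D = Z + t·(G−Z) with t = 5/2

t = 5/2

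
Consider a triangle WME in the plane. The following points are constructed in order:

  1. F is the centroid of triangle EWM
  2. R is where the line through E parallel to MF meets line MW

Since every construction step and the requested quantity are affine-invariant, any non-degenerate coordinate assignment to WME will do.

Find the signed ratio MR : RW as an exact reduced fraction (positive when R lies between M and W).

MR:RW = -1/2

Work in coordinates with W = (0, 0), M = (1, 0), E = (0, 1).
1. F is the centroid of triangle EWM ⇒ F = (1/3, 1/3)
2. R is where the line through E parallel to MF meets line MW ⇒ R = (2, 0)
R = M + t·(W−M) with t = -1, so MR:RW = t:(1−t) = -1:2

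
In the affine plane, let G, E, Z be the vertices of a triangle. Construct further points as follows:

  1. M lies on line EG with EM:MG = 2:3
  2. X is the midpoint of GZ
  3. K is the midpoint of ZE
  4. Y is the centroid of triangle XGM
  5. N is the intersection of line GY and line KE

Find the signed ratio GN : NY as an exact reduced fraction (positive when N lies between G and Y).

Assign G = (0, 0), E = (1, 0), Z = (0, 1) — the answer is frame-independent, so this choice is without loss of generality.
1. M lies on line EG with EM:MG = 2:3 ⇒ M = (3/5, 0)
2. X is the midpoint of GZ ⇒ X = (0, 1/2)
3. K is the midpoint of ZE ⇒ K = (1/2, 1/2)
4. Y is the centroid of triangle XGM ⇒ Y = (1/5, 1/6)
5. N is the intersection of line GY and line KE ⇒ N = (6/11, 5/11)
N = G + t·(Y−G) with t = 30/11, so GN:NY = t:(1−t) = 30/11:-19/11

GN:NY = -30/19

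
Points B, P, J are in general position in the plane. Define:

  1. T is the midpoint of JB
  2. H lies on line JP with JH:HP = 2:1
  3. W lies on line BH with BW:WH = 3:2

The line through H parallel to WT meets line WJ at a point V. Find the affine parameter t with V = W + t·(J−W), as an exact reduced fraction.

t = 2/3

Set B = (0, 0), P = (1, 0), J = (0, 1); any affine frame gives the same invariant.
1. T is the midpoint of JB ⇒ T = (0, 1/2)
2. H lies on line JP with JH:HP = 2:1 ⇒ H = (2/3, 1/3)
3. W lies on line BH with BW:WH = 3:2 ⇒ W = (2/5, 1/5)
through H parallel to WT: direction (-2/5, 3/10); meets WJ at V = (2/15, 11/15)
V = W + t·(J−W) with t = 2/3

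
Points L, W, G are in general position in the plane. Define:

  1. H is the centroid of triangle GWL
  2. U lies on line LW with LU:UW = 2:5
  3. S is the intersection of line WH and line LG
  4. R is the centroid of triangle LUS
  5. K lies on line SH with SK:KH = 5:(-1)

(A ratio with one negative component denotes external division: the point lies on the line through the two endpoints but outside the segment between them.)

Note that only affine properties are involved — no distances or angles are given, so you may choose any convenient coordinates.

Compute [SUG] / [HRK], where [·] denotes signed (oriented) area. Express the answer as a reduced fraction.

Set L = (0, 0), W = (1, 0), G = (0, 1); any affine frame gives the same invariant.
1. H is the centroid of triangle GWL ⇒ H = (1/3, 1/3)
2. U lies on line LW with LU:UW = 2:5 ⇒ U = (2/7, 0)
3. S is the intersection of line WH and line LG ⇒ S = (0, 1/2)
4. R is the centroid of triangle LUS ⇒ R = (2/21, 1/6)
5. K lies on line SH with SK:KH = 5:(-1) ⇒ K = (5/12, 7/24)
2·[SUG] = 1/7, 2·[HRK] = 1/42
[SUG]:[HRK] = 1/7:1/42 = 6

[SUG]:[HRK] = 6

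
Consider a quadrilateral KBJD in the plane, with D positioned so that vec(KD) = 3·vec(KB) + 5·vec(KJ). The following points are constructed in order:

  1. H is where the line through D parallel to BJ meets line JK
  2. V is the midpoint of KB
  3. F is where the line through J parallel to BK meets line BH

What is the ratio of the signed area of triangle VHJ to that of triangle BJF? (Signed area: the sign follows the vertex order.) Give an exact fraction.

Work in coordinates with K = (0, 0), B = (1, 0), J = (0, 1), D = (3, 5).
1. H is where the line through D parallel to BJ meets line JK ⇒ H = (0, 8)
2. V is the midpoint of KB ⇒ V = (1/2, 0)
3. F is where the line through J parallel to BK meets line BH ⇒ F = (7/8, 1)
2·[VHJ] = 7/2, 2·[BJF] = -7/8
[VHJ]:[BJF] = 7/2:-7/8 = -4

[VHJ]:[BJF] = -4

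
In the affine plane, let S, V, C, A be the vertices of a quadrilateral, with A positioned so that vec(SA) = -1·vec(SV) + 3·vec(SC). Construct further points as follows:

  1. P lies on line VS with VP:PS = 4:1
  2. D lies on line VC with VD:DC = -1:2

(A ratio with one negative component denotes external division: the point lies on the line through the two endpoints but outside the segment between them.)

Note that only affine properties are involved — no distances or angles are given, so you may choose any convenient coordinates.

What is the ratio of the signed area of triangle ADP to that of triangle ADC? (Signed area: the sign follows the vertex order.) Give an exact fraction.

[ADP]:[ADC] = 21/10

Assign S = (0, 0), V = (1, 0), C = (0, 1), A = (-1, 3) — the answer is frame-independent, so this choice is without loss of generality.
1. P lies on line VS with VP:PS = 4:1 ⇒ P = (1/5, 0)
2. D lies on line VC with VD:DC = -1:2 ⇒ D = (2, -1)
2·[ADP] = -21/5, 2·[ADC] = -2
[ADP]:[ADC] = -21/5:-2 = 21/10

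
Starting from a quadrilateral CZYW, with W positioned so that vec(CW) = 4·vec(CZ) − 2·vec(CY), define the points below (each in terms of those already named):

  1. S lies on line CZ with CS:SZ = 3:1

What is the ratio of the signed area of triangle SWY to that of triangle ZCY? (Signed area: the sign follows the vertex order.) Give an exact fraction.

[SWY]:[ZCY] = -7/4

Work in coordinates with C = (0, 0), Z = (1, 0), Y = (0, 1), W = (4, -2).
1. S lies on line CZ with CS:SZ = 3:1 ⇒ S = (3/4, 0)
2·[SWY] = 7/4, 2·[ZCY] = -1
[SWY]:[ZCY] = 7/4:-1 = -7/4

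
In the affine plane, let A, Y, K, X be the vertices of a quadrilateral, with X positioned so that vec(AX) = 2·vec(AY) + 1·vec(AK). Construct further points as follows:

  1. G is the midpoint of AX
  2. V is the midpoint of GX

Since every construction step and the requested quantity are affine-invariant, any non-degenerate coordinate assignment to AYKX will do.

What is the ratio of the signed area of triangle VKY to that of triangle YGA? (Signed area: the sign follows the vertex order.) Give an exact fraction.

[VKY]:[YGA] = 5/2

Work in coordinates with A = (0, 0), Y = (1, 0), K = (0, 1), X = (2, 1).
1. G is the midpoint of AX ⇒ G = (1, 1/2)
2. V is the midpoint of GX ⇒ V = (3/2, 3/4)
2·[VKY] = 5/4, 2·[YGA] = 1/2
[VKY]:[YGA] = 5/4:1/2 = 5/2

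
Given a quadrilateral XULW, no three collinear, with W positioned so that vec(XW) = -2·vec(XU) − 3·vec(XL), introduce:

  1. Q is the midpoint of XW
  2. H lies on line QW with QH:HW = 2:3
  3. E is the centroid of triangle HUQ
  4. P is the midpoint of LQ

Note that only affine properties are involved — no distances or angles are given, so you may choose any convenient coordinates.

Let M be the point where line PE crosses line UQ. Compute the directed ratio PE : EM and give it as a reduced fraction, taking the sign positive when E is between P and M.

Assign X = (0, 0), U = (1, 0), L = (0, 1), W = (-2, -3) — the answer is frame-independent, so this choice is without loss of generality.
1. Q is the midpoint of XW ⇒ Q = (-1, -3/2)
2. H lies on line QW with QH:HW = 2:3 ⇒ H = (-7/5, -21/10)
3. E is the centroid of triangle HUQ ⇒ E = (-7/15, -6/5)
4. P is the midpoint of LQ ⇒ P = (-1/2, -1/4)
line PE meets UQ at M = (-55/117, -43/39)
E = P + t·(M−P) with t = 39/35, so PE:EM = 39/35:-4/35

PE:EM = -39/4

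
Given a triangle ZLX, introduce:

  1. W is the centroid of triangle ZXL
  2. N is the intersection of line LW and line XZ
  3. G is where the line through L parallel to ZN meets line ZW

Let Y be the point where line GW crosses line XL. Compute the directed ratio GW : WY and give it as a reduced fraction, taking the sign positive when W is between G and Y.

Work in coordinates with Z = (0, 0), L = (1, 0), X = (0, 1).
1. W is the centroid of triangle ZXL ⇒ W = (1/3, 1/3)
2. N is the intersection of line LW and line XZ ⇒ N = (0, 1/2)
3. G is where the line through L parallel to ZN meets line ZW ⇒ G = (1, 1)
line GW meets XL at Y = (1/2, 1/2)
W = G + t·(Y−G) with t = 4/3, so GW:WY = 4/3:-1/3

GW:WY = -4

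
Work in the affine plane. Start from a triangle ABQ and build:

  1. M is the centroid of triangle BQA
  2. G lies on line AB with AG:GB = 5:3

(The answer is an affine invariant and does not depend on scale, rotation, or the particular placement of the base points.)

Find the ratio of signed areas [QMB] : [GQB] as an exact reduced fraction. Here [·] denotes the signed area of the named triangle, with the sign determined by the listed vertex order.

Assign A = (0, 0), B = (1, 0), Q = (0, 1) — the answer is frame-independent, so this choice is without loss of generality.
1. M is the centroid of triangle BQA ⇒ M = (1/3, 1/3)
2. G lies on line AB with AG:GB = 5:3 ⇒ G = (5/8, 0)
2·[QMB] = 1/3, 2·[GQB] = -3/8
[QMB]:[GQB] = 1/3:-3/8 = -8/9

[QMB]:[GQB] = -8/9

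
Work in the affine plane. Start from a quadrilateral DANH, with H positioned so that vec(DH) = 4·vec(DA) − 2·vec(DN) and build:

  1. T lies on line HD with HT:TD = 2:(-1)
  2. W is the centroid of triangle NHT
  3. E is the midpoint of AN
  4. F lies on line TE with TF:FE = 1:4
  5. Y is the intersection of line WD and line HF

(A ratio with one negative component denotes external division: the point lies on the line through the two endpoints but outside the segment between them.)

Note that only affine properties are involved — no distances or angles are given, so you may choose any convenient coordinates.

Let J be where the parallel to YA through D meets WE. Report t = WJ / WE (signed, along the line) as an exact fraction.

Work in coordinates with D = (0, 0), A = (1, 0), N = (0, 1), H = (4, -2).
1. T lies on line HD with HT:TD = 2:(-1) ⇒ T = (-4, 2)
2. W is the centroid of triangle NHT ⇒ W = (0, 1/3)
3. E is the midpoint of AN ⇒ E = (1/2, 1/2)
4. F lies on line TE with TF:FE = 1:4 ⇒ F = (-31/10, 17/10)
5. Y is the intersection of line WD and line HF ⇒ Y = (0, 6/71)
through D parallel to YA: direction (1, -6/71); meets WE at J = (-71/89, 6/89)
J = W + t·(E−W) with t = -142/89

t = -142/89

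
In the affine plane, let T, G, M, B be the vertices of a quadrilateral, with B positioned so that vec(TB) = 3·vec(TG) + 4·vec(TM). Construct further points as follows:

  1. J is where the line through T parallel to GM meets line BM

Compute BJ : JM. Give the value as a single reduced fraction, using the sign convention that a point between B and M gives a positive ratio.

BJ:JM = -7

Assign T = (0, 0), G = (1, 0), M = (0, 1), B = (3, 4) — the answer is frame-independent, so this choice is without loss of generality.
1. J is where the line through T parallel to GM meets line BM ⇒ J = (-1/2, 1/2)
J = B + t·(M−B) with t = 7/6, so BJ:JM = t:(1−t) = 7/6:-1/6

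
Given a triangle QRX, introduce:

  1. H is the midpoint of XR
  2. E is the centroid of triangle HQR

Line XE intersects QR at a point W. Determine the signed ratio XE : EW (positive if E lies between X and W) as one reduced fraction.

Choose coordinates Q = (0, 0), R = (1, 0), X = (0, 1).
1. H is the midpoint of XR ⇒ H = (1/2, 1/2)
2. E is the centroid of triangle HQR ⇒ E = (1/2, 1/6)
line XE meets QR at W = (3/5, 0)
E = X + t·(W−X) with t = 5/6, so XE:EW = 5/6:1/6

XE:EW = 5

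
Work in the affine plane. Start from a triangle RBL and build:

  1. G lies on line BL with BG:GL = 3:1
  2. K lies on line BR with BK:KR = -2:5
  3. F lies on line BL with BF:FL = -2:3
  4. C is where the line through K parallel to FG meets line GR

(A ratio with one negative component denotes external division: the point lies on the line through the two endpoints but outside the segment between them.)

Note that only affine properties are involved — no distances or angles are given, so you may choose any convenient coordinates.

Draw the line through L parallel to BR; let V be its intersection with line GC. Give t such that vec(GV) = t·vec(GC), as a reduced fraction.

t = 1/2

Set R = (0, 0), B = (1, 0), L = (0, 1); any affine frame gives the same invariant.
1. G lies on line BL with BG:GL = 3:1 ⇒ G = (1/4, 3/4)
2. K lies on line BR with BK:KR = -2:5 ⇒ K = (5/3, 0)
3. F lies on line BL with BF:FL = -2:3 ⇒ F = (3, -2)
4. C is where the line through K parallel to FG meets line GR ⇒ C = (5/12, 5/4)
through L parallel to BR: direction (-1, 0); meets GC at V = (1/3, 1)
V = G + t·(C−G) with t = 1/2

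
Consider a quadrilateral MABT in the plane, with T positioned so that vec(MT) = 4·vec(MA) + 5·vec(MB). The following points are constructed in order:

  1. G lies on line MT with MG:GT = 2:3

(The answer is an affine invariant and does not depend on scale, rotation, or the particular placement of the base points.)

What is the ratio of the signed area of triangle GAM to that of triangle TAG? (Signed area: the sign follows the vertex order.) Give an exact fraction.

Choose coordinates M = (0, 0), A = (1, 0), B = (0, 1), T = (4, 5).
1. G lies on line MT with MG:GT = 2:3 ⇒ G = (8/5, 2)
2·[GAM] = -2, 2·[TAG] = -3
[GAM]:[TAG] = -2:-3 = 2/3

[GAM]:[TAG] = 2/3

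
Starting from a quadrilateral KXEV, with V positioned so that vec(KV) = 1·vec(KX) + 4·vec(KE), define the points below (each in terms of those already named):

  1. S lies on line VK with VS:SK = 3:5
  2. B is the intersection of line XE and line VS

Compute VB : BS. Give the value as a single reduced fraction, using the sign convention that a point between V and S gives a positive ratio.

Work in coordinates with K = (0, 0), X = (1, 0), E = (0, 1), V = (1, 4).
1. S lies on line VK with VS:SK = 3:5 ⇒ S = (5/8, 5/2)
2. B is the intersection of line XE and line VS ⇒ B = (1/5, 4/5)
B = V + t·(S−V) with t = 32/15, so VB:BS = t:(1−t) = 32/15:-17/15

VB:BS = -32/17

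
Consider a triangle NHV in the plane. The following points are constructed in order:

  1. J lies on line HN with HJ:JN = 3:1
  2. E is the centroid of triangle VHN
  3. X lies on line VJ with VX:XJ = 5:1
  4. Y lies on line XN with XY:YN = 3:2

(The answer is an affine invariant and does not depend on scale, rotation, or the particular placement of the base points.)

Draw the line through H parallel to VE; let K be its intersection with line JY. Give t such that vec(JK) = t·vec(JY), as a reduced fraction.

Assign N = (0, 0), H = (1, 0), V = (0, 1) — the answer is frame-independent, so this choice is without loss of generality.
1. J lies on line HN with HJ:JN = 3:1 ⇒ J = (1/4, 0)
2. E is the centroid of triangle VHN ⇒ E = (1/3, 1/3)
3. X lies on line VJ with VX:XJ = 5:1 ⇒ X = (5/24, 1/6)
4. Y lies on line XN with XY:YN = 3:2 ⇒ Y = (1/12, 1/15)
through H parallel to VE: direction (1/3, -2/3); meets JY at K = (19/16, -3/8)
K = J + t·(Y−J) with t = -45/8

t = -45/8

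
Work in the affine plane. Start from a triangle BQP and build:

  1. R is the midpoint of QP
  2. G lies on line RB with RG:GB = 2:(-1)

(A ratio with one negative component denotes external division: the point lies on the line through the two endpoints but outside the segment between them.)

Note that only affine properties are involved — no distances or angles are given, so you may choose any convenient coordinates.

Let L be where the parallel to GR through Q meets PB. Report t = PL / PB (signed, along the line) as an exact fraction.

Choose coordinates B = (0, 0), Q = (1, 0), P = (0, 1).
1. R is the midpoint of QP ⇒ R = (1/2, 1/2)
2. G lies on line RB with RG:GB = 2:(-1) ⇒ G = (-1/2, -1/2)
through Q parallel to GR: direction (1, 1); meets PB at L = (0, -1)
L = P + t·(B−P) with t = 2

t = 2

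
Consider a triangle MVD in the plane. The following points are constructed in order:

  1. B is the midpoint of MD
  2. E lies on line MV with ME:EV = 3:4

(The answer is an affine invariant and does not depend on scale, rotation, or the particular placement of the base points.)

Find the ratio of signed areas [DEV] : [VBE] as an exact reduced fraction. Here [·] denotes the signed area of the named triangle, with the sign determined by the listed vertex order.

[DEV]:[VBE] = 2

Set M = (0, 0), V = (1, 0), D = (0, 1); any affine frame gives the same invariant.
1. B is the midpoint of MD ⇒ B = (0, 1/2)
2. E lies on line MV with ME:EV = 3:4 ⇒ E = (3/7, 0)
2·[DEV] = 4/7, 2·[VBE] = 2/7
[DEV]:[VBE] = 4/7:2/7 = 2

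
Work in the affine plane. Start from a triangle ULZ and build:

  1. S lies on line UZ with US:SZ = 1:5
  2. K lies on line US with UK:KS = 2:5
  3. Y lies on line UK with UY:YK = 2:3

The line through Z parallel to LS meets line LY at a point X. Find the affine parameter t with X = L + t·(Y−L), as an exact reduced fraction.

t = -175/31

Set U = (0, 0), L = (1, 0), Z = (0, 1); any affine frame gives the same invariant.
1. S lies on line UZ with US:SZ = 1:5 ⇒ S = (0, 1/6)
2. K lies on line US with UK:KS = 2:5 ⇒ K = (0, 1/21)
3. Y lies on line UK with UY:YK = 2:3 ⇒ Y = (0, 2/105)
through Z parallel to LS: direction (-1, 1/6); meets LY at X = (206/31, -10/93)
X = L + t·(Y−L) with t = -175/31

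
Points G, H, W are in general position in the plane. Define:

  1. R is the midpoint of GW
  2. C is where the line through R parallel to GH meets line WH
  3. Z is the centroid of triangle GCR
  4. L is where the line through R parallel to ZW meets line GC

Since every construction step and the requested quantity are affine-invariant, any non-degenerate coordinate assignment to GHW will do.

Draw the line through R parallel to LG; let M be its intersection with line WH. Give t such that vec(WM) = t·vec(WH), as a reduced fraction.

Choose coordinates G = (0, 0), H = (1, 0), W = (0, 1).
1. R is the midpoint of GW ⇒ R = (0, 1/2)
2. C is where the line through R parallel to GH meets line WH ⇒ C = (1/2, 1/2)
3. Z is the centroid of triangle GCR ⇒ Z = (1/6, 1/3)
4. L is where the line through R parallel to ZW meets line GC ⇒ L = (1/10, 1/10)
through R parallel to LG: direction (-1/10, -1/10); meets WH at M = (1/4, 3/4)
M = W + t·(H−W) with t = 1/4

t = 1/4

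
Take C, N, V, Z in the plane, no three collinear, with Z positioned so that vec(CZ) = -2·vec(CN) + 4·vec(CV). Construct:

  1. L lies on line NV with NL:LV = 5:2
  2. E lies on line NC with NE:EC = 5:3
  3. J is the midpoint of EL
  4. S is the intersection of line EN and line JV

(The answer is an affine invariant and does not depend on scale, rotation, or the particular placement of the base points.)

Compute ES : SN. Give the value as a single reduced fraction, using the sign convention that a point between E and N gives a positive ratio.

Choose coordinates C = (0, 0), N = (1, 0), V = (0, 1), Z = (-2, 4).
1. L lies on line NV with NL:LV = 5:2 ⇒ L = (2/7, 5/7)
2. E lies on line NC with NE:EC = 5:3 ⇒ E = (3/8, 0)
3. J is the midpoint of EL ⇒ J = (37/112, 5/14)
4. S is the intersection of line EN and line JV ⇒ S = (37/72, 0)
S = E + t·(N−E) with t = 2/9, so ES:SN = t:(1−t) = 2/9:7/9

ES:SN = 2/7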